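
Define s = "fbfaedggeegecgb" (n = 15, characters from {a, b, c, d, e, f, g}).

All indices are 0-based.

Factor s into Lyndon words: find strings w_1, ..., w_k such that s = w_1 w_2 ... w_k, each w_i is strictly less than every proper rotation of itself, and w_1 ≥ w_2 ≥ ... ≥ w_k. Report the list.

["f", "bf", "aedggeegecgb"]

emit factor 1: 'f' (i=0, period=1)
emit factor 2: 'bf' (i=1, period=2)
emit factor 3: 'aedggeegecgb' (i=3, period=12)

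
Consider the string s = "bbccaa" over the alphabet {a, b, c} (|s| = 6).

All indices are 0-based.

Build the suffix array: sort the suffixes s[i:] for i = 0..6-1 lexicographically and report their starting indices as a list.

[5, 4, 0, 1, 3, 2]

sorted suffixes:
  #0 SA[0]=5  'a'
  #1 SA[1]=4  'aa'
  #2 SA[2]=0  'bbccaa'
  #3 SA[3]=1  'bccaa'
  #4 SA[4]=3  'caa'
  #5 SA[5]=2  'ccaa'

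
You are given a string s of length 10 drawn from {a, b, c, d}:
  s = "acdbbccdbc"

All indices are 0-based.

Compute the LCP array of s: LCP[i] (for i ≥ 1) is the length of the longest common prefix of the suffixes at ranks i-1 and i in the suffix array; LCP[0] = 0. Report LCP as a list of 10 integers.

sorted suffixes:
  #0 SA[0]=0  'acdbbccdbc'
  #1 SA[1]=3  'bbccdbc'
  #2 SA[2]=8  'bc'
  #3 SA[3]=4  'bccdbc'
  #4 SA[4]=9  'c'
  #5 SA[5]=5  'ccdbc'
  #6 SA[6]=1  'cdbbccdbc'
  #7 SA[7]=6  'cdbc'
  #8 SA[8]=2  'dbbccdbc'
  #9 SA[9]=7  'dbc'

SA = [0, 3, 8, 4, 9, 5, 1, 6, 2, 7]
[i] adj suffixes → lcp
  [1] 0/3 → 0 ('')
  [2] 3/8 → 1 ('b')
  [3] 8/4 → 2 ('bc')
  [4] 4/9 → 0 ('')
  [5] 9/5 → 1 ('c')
  [6] 5/1 → 1 ('c')
  [7] 1/6 → 3 ('cdb')
  [8] 6/2 → 0 ('')
  [9] 2/7 → 2 ('db')

[0, 0, 1, 2, 0, 1, 1, 3, 0, 2]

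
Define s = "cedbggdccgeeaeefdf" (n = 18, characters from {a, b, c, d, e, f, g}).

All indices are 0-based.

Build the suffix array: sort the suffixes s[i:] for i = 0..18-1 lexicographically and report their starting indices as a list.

sorted suffixes:
  #0 SA[0]=12  'aeefdf'
  #1 SA[1]=3  'bggdccgeeaeefdf'
  #2 SA[2]=7  'ccgeeaeefdf'
  #3 SA[3]=0  'cedbggdccgeeaeefdf'
  #4 SA[4]=8  'cgeeaeefdf'
  #5 SA[5]=2  'dbggdccgeeaeefdf'
  #6 SA[6]=6  'dccgeeaeefdf'
  #7 SA[7]=16  'df'
  #8 SA[8]=11  'eaeefdf'
  #9 SA[9]=1  'edbggdccgeeaeefdf'
  #10 SA[10]=10  'eeaeefdf'
  #11 SA[11]=13  'eefdf'
  #12 SA[12]=14  'efdf'
  #13 SA[13]=17  'f'
  #14 SA[14]=15  'fdf'
  #15 SA[15]=5  'gdccgeeaeefdf'
  #16 SA[16]=9  'geeaeefdf'
  #17 SA[17]=4  'ggdccgeeaeefdf'

[12, 3, 7, 0, 8, 2, 6, 16, 11, 1, 10, 13, 14, 17, 15, 5, 9, 4]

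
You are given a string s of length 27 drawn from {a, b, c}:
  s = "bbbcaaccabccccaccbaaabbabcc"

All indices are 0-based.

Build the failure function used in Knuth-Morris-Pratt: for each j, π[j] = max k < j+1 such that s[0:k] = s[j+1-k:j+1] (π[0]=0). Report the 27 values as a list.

π[0] = 0
j=1 s[j]='b': π[1]=1 (border 'b')
j=2 s[j]='b': π[2]=2 (border 'bb')
j=3 s[j]='c': k: 2→1→0; π[3]=0 (border '')
j=4 s[j]='a': π[4]=0 (border '')
j=5 s[j]='a': π[5]=0 (border '')
j=6 s[j]='c': π[6]=0 (border '')
j=7 s[j]='c': π[7]=0 (border '')
j=8 s[j]='a': π[8]=0 (border '')
j=9 s[j]='b': π[9]=1 (border 'b')
j=10 s[j]='c': k: 1→0; π[10]=0 (border '')
j=11 s[j]='c': π[11]=0 (border '')
j=12 s[j]='c': π[12]=0 (border '')
j=13 s[j]='c': π[13]=0 (border '')
j=14 s[j]='a': π[14]=0 (border '')
j=15 s[j]='c': π[15]=0 (border '')
j=16 s[j]='c': π[16]=0 (border '')
j=17 s[j]='b': π[17]=1 (border 'b')
j=18 s[j]='a': k: 1→0; π[18]=0 (border '')
j=19 s[j]='a': π[19]=0 (border '')
j=20 s[j]='a': π[20]=0 (border '')
j=21 s[j]='b': π[21]=1 (border 'b')
j=22 s[j]='b': π[22]=2 (border 'bb')
j=23 s[j]='a': k: 2→1→0; π[23]=0 (border '')
j=24 s[j]='b': π[24]=1 (border 'b')
j=25 s[j]='c': k: 1→0; π[25]=0 (border '')
j=26 s[j]='c': π[26]=0 (border '')

[0, 1, 2, 0, 0, 0, 0, 0, 0, 1, 0, 0, 0, 0, 0, 0, 0, 1, 0, 0, 0, 1, 2, 0, 1, 0, 0]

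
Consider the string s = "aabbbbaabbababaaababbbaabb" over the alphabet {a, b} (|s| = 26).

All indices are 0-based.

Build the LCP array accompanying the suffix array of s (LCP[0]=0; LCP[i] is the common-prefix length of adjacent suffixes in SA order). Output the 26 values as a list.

rank | idx | suffix
   0 |  14 | aaababbbaabb
   1 |  15 | aababbbaabb
   2 |  22 | aabb
   3 |   6 | aabbababaaababbbaabb
   4 |   0 | aabbbbaabbababaaababbbaabb
   5 |  12 | abaaababbbaabb
   6 |  10 | ababaaababbbaabb
   7 |  16 | ababbbaabb
   8 |  23 | abb
   9 |   7 | abbababaaababbbaabb
  10 |  18 | abbbaabb
  11 |   1 | abbbbaabbababaaababbbaabb
  12 |  25 | b
  13 |  13 | baaababbbaabb
  14 |  21 | baabb
  15 |   5 | baabbababaaababbbaabb
  16 |  11 | babaaababbbaabb
  17 |   9 | bababaaababbbaabb
  18 |  17 | babbbaabb
  19 |  24 | bb
  20 |  20 | bbaabb
  21 |   4 | bbaabbababaaababbbaabb
  22 |   8 | bbababaaababbbaabb
  23 |  19 | bbbaabb
  24 |   3 | bbbaabbababaaababbbaabb
  25 |   2 | bbbbaabbababaaababbbaabb

SA = [14, 15, 22, 6, 0, 12, 10, 16, 23, 7, 18, 1, 25, 13, 21, 5, 11, 9, 17, 24, 20, 4, 8, 19, 3, 2]
[i] adj suffixes → lcp
  [1] 14/15 → 2 ('aa')
  [2] 15/22 → 3 ('aab')
  [3] 22/6 → 4 ('aabb')
  [4] 6/0 → 4 ('aabb')
  [5] 0/12 → 1 ('a')
  [6] 12/10 → 3 ('aba')
  [7] 10/16 → 4 ('abab')
  [8] 16/23 → 2 ('ab')
  [9] 23/7 → 3 ('abb')
  [10] 7/18 → 3 ('abb')
  [11] 18/1 → 4 ('abbb')
  [12] 1/25 → 0 ('')
  [13] 25/13 → 1 ('b')
  [14] 13/21 → 3 ('baa')
  [15] 21/5 → 5 ('baabb')
  [16] 5/11 → 2 ('ba')
  [17] 11/9 → 4 ('baba')
  [18] 9/17 → 3 ('bab')
  [19] 17/24 → 1 ('b')
  [20] 24/20 → 2 ('bb')
  [21] 20/4 → 6 ('bbaabb')
  [22] 4/8 → 3 ('bba')
  [23] 8/19 → 2 ('bb')
  [24] 19/3 → 7 ('bbbaabb')
  [25] 3/2 → 3 ('bbb')

[0, 2, 3, 4, 4, 1, 3, 4, 2, 3, 3, 4, 0, 1, 3, 5, 2, 4, 3, 1, 2, 6, 3, 2, 7, 3]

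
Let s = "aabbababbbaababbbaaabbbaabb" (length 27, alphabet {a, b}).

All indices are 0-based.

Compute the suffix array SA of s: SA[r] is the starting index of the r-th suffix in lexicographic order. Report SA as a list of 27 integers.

rank→(start, suffix):
  0 → (17, 'aaabbbaabb')
  1 → (10, 'aababbbaaabbbaabb')
  2 → (23, 'aabb')
  3 → (0, 'aabbababbbaababbbaaabbbaabb')
  4 → (18, 'aabbbaabb')
  5 → (11, 'ababbbaaabbbaabb')
  6 → (4, 'ababbbaababbbaaabbbaabb')
  7 → (24, 'abb')
  8 → (1, 'abbababbbaababbbaaabbbaabb')
  9 → (13, 'abbbaaabbbaabb')
  10 → (6, 'abbbaababbbaaabbbaabb')
  11 → (19, 'abbbaabb')
  12 → (26, 'b')
  13 → (16, 'baaabbbaabb')
  14 → (9, 'baababbbaaabbbaabb')
  15 → (22, 'baabb')
  16 → (3, 'bababbbaababbbaaabbbaabb')
  17 → (12, 'babbbaaabbbaabb')
  18 → (5, 'babbbaababbbaaabbbaabb')
  19 → (25, 'bb')
  20 → (15, 'bbaaabbbaabb')
  21 → (8, 'bbaababbbaaabbbaabb')
  22 → (21, 'bbaabb')
  23 → (2, 'bbababbbaababbbaaabbbaabb')
  24 → (14, 'bbbaaabbbaabb')
  25 → (7, 'bbbaababbbaaabbbaabb')
  26 → (20, 'bbbaabb')

[17, 10, 23, 0, 18, 11, 4, 24, 1, 13, 6, 19, 26, 16, 9, 22, 3, 12, 5, 25, 15, 8, 21, 2, 14, 7, 20]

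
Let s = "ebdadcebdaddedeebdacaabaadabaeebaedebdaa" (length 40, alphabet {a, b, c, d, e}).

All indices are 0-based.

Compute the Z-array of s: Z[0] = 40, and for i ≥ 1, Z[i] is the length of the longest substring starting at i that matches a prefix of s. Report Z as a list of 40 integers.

Z[0]=40
i=1: outside box; Z[1]=0
i=2: outside box; Z[2]=0
i=3: outside box; Z[3]=0
i=4: outside box; Z[4]=0
i=5: outside box; Z[5]=0
i=6: outside box; Z[6]=5 grow→box=[6,11)
i=7: min(r-i=4, Z[1]=0)=0; Z[7]=0
i=8: min(r-i=3, Z[2]=0)=0; Z[8]=0
i=9: min(r-i=2, Z[3]=0)=0; Z[9]=0
i=10: min(r-i=1, Z[4]=0)=0; Z[10]=0
i=11: outside box; Z[11]=0
i=12: outside box; Z[12]=1 grow→box=[12,13)
i=13: outside box; Z[13]=0
i=14: outside box; Z[14]=1 grow→box=[14,15)
i=15: outside box; Z[15]=4 grow→box=[15,19)
i=16: min(r-i=3, Z[1]=0)=0; Z[16]=0
i=17: min(r-i=2, Z[2]=0)=0; Z[17]=0
i=18: min(r-i=1, Z[3]=0)=0; Z[18]=0
i=19: outside box; Z[19]=0
i=20: outside box; Z[20]=0
i=21: outside box; Z[21]=0
i=22: outside box; Z[22]=0
i=23: outside box; Z[23]=0
i=24: outside box; Z[24]=0
i=25: outside box; Z[25]=0
i=26: outside box; Z[26]=0
i=27: outside box; Z[27]=0
i=28: outside box; Z[28]=0
i=29: outside box; Z[29]=1 grow→box=[29,30)
i=30: outside box; Z[30]=2 grow→box=[30,32)
i=31: min(r-i=1, Z[1]=0)=0; Z[31]=0
i=32: outside box; Z[32]=0
i=33: outside box; Z[33]=1 grow→box=[33,34)
i=34: outside box; Z[34]=0
i=35: outside box; Z[35]=4 grow→box=[35,39)
i=36: min(r-i=3, Z[1]=0)=0; Z[36]=0
i=37: min(r-i=2, Z[2]=0)=0; Z[37]=0
i=38: min(r-i=1, Z[3]=0)=0; Z[38]=0
i=39: outside box; Z[39]=0

[40, 0, 0, 0, 0, 0, 5, 0, 0, 0, 0, 0, 1, 0, 1, 4, 0, 0, 0, 0, 0, 0, 0, 0, 0, 0, 0, 0, 0, 1, 2, 0, 0, 1, 0, 4, 0, 0, 0, 0]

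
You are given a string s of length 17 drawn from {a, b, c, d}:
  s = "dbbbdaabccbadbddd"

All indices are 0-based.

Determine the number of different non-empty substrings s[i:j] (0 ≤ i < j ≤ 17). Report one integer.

136

rank→(start, suffix):
  0 → (5, 'aabccbadbddd')
  1 → (6, 'abccbadbddd')
  2 → (11, 'adbddd')
  3 → (10, 'badbddd')
  4 → (1, 'bbbdaabccbadbddd')
  5 → (2, 'bbdaabccbadbddd')
  6 → (7, 'bccbadbddd')
  7 → (3, 'bdaabccbadbddd')
  8 → (13, 'bddd')
  9 → (9, 'cbadbddd')
  10 → (8, 'ccbadbddd')
  11 → (16, 'd')
  12 → (4, 'daabccbadbddd')
  13 → (0, 'dbbbdaabccbadbddd')
  14 → (12, 'dbddd')
  15 → (15, 'dd')
  16 → (14, 'ddd')

SA = [5, 6, 11, 10, 1, 2, 7, 3, 13, 9, 8, 16, 4, 0, 12, 15, 14]
i: (SA[i-1],SA[i]) lcp shared
  1: (5,6) 1 'a'
  2: (6,11) 1 'a'
  3: (11,10) 0 ''
  4: (10,1) 1 'b'
  5: (1,2) 2 'bb'
  6: (2,7) 1 'b'
  7: (7,3) 1 'b'
  8: (3,13) 2 'bd'
  9: (13,9) 0 ''
  10: (9,8) 1 'c'
  11: (8,16) 0 ''
  12: (16,4) 1 'd'
  13: (4,0) 1 'd'
  14: (0,12) 2 'db'
  15: (12,15) 1 'd'
  16: (15,14) 2 'dd'

n(n+1)/2 = 17·18/2 = 153
Σ LCP = 0 + 1 + 1 + 0 + 1 + 2 + 1 + 1 + 2 + 0 + 1 + 0 + 1 + 1 + 2 + 1 + 2 = 17
distinct = 153 − 17 = 136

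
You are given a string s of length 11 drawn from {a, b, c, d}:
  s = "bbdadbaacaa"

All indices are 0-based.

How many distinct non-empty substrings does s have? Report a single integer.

58

rank→(start, suffix):
  0 → (10, 'a')
  1 → (9, 'aa')
  2 → (6, 'aacaa')
  3 → (7, 'acaa')
  4 → (3, 'adbaacaa')
  5 → (5, 'baacaa')
  6 → (0, 'bbdadbaacaa')
  7 → (1, 'bdadbaacaa')
  8 → (8, 'caa')
  9 → (2, 'dadbaacaa')
  10 → (4, 'dbaacaa')

SA = [10, 9, 6, 7, 3, 5, 0, 1, 8, 2, 4]
rank  pair      lcp
   1  s[10:],s[9:]  1  'a'
   2  s[9:],s[6:]  2  'aa'
   3  s[6:],s[7:]  1  'a'
   4  s[7:],s[3:]  1  'a'
   5  s[3:],s[5:]  0  ''
   6  s[5:],s[0:]  1  'b'
   7  s[0:],s[1:]  1  'b'
   8  s[1:],s[8:]  0  ''
   9  s[8:],s[2:]  0  ''
  10  s[2:],s[4:]  1  'd'

n(n+1)/2 = 11·12/2 = 66
Σ LCP = 0 + 1 + 2 + 1 + 1 + 0 + 1 + 1 + 0 + 0 + 1 = 8
distinct = 66 − 8 = 58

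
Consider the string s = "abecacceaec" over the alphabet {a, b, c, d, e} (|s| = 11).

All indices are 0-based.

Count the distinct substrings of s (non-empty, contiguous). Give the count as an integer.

rank→(start, suffix):
  0 → (0, 'abecacceaec')
  1 → (4, 'acceaec')
  2 → (8, 'aec')
  3 → (1, 'becacceaec')
  4 → (10, 'c')
  5 → (3, 'cacceaec')
  6 → (5, 'cceaec')
  7 → (6, 'ceaec')
  8 → (7, 'eaec')
  9 → (9, 'ec')
  10 → (2, 'ecacceaec')

SA = [0, 4, 8, 1, 10, 3, 5, 6, 7, 9, 2]
[i] adj suffixes → lcp
  [1] 0/4 → 1 ('a')
  [2] 4/8 → 1 ('a')
  [3] 8/1 → 0 ('')
  [4] 1/10 → 0 ('')
  [5] 10/3 → 1 ('c')
  [6] 3/5 → 1 ('c')
  [7] 5/6 → 1 ('c')
  [8] 6/7 → 0 ('')
  [9] 7/9 → 1 ('e')
  [10] 9/2 → 2 ('ec')

n(n+1)/2 = 11·12/2 = 66
Σ LCP = 0 + 1 + 1 + 0 + 0 + 1 + 1 + 1 + 0 + 1 + 2 = 8
distinct = 66 − 8 = 58

58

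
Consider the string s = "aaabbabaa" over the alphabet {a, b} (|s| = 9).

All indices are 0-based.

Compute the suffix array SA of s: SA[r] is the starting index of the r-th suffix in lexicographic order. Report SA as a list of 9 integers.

[8, 7, 0, 1, 5, 2, 6, 4, 3]

rank→(start, suffix):
  0 → (8, 'a')
  1 → (7, 'aa')
  2 → (0, 'aaabbabaa')
  3 → (1, 'aabbabaa')
  4 → (5, 'abaa')
  5 → (2, 'abbabaa')
  6 → (6, 'baa')
  7 → (4, 'babaa')
  8 → (3, 'bbabaa')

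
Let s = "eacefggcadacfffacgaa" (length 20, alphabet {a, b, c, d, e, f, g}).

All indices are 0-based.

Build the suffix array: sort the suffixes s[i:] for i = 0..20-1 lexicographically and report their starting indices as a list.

sorted suffixes:
  #0 SA[0]=19  'a'
  #1 SA[1]=18  'aa'
  #2 SA[2]=1  'acefggcadacfffacgaa'
  #3 SA[3]=10  'acfffacgaa'
  #4 SA[4]=15  'acgaa'
  #5 SA[5]=8  'adacfffacgaa'
  #6 SA[6]=7  'cadacfffacgaa'
  #7 SA[7]=2  'cefggcadacfffacgaa'
  #8 SA[8]=11  'cfffacgaa'
  #9 SA[9]=16  'cgaa'
  #10 SA[10]=9  'dacfffacgaa'
  #11 SA[11]=0  'eacefggcadacfffacgaa'
  #12 SA[12]=3  'efggcadacfffacgaa'
  #13 SA[13]=14  'facgaa'
  #14 SA[14]=13  'ffacgaa'
  #15 SA[15]=12  'fffacgaa'
  #16 SA[16]=4  'fggcadacfffacgaa'
  #17 SA[17]=17  'gaa'
  #18 SA[18]=6  'gcadacfffacgaa'
  #19 SA[19]=5  'ggcadacfffacgaa'

[19, 18, 1, 10, 15, 8, 7, 2, 11, 16, 9, 0, 3, 14, 13, 12, 4, 17, 6, 5]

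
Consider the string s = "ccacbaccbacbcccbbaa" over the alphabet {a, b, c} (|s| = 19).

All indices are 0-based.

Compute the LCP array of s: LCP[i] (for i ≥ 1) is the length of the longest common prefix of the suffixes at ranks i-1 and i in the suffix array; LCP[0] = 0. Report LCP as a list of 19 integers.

rank | idx | suffix
   0 |  18 | a
   1 |  17 | aa
   2 |   2 | acbaccbacbcccbbaa
   3 |   9 | acbcccbbaa
   4 |   5 | accbacbcccbbaa
   5 |  16 | baa
   6 |   8 | bacbcccbbaa
   7 |   4 | baccbacbcccbbaa
   8 |  15 | bbaa
   9 |  11 | bcccbbaa
  10 |   1 | cacbaccbacbcccbbaa
  11 |   7 | cbacbcccbbaa
  12 |   3 | cbaccbacbcccbbaa
  13 |  14 | cbbaa
  14 |  10 | cbcccbbaa
  15 |   0 | ccacbaccbacbcccbbaa
  16 |   6 | ccbacbcccbbaa
  17 |  13 | ccbbaa
  18 |  12 | cccbbaa

SA = [18, 17, 2, 9, 5, 16, 8, 4, 15, 11, 1, 7, 3, 14, 10, 0, 6, 13, 12]
rank  pair      lcp
   1  s[18:],s[17:]  1  'a'
   2  s[17:],s[2:]  1  'a'
   3  s[2:],s[9:]  3  'acb'
   4  s[9:],s[5:]  2  'ac'
   5  s[5:],s[16:]  0  ''
   6  s[16:],s[8:]  2  'ba'
   7  s[8:],s[4:]  3  'bac'
   8  s[4:],s[15:]  1  'b'
   9  s[15:],s[11:]  1  'b'
  10  s[11:],s[1:]  0  ''
  11  s[1:],s[7:]  1  'c'
  12  s[7:],s[3:]  4  'cbac'
  13  s[3:],s[14:]  2  'cb'
  14  s[14:],s[10:]  2  'cb'
  15  s[10:],s[0:]  1  'c'
  16  s[0:],s[6:]  2  'cc'
  17  s[6:],s[13:]  3  'ccb'
  18  s[13:],s[12:]  2  'cc'

[0, 1, 1, 3, 2, 0, 2, 3, 1, 1, 0, 1, 4, 2, 2, 1, 2, 3, 2]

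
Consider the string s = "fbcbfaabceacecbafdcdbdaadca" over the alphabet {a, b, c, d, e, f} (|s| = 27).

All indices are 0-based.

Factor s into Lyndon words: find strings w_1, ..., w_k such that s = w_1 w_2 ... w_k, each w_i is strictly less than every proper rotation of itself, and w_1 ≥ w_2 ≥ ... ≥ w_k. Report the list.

emit factor 1: 'f' (i=0, period=1)
emit factor 2: 'bcbf' (i=1, period=4)
emit factor 3: 'aabceacecbafdcdbdaadc' (i=5, period=21)
emit factor 4: 'a' (i=26, period=1)

["f", "bcbf", "aabceacecbafdcdbdaadc", "a"]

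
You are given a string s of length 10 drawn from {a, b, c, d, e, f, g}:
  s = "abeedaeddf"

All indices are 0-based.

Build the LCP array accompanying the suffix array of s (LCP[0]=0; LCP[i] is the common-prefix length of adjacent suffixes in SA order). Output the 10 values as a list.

sorted suffixes:
  #0 SA[0]=0  'abeedaeddf'
  #1 SA[1]=5  'aeddf'
  #2 SA[2]=1  'beedaeddf'
  #3 SA[3]=4  'daeddf'
  #4 SA[4]=7  'ddf'
  #5 SA[5]=8  'df'
  #6 SA[6]=3  'edaeddf'
  #7 SA[7]=6  'eddf'
  #8 SA[8]=2  'eedaeddf'
  #9 SA[9]=9  'f'

SA = [0, 5, 1, 4, 7, 8, 3, 6, 2, 9]
[i] adj suffixes → lcp
  [1] 0/5 → 1 ('a')
  [2] 5/1 → 0 ('')
  [3] 1/4 → 0 ('')
  [4] 4/7 → 1 ('d')
  [5] 7/8 → 1 ('d')
  [6] 8/3 → 0 ('')
  [7] 3/6 → 2 ('ed')
  [8] 6/2 → 1 ('e')
  [9] 2/9 → 0 ('')

[0, 1, 0, 0, 1, 1, 0, 2, 1, 0]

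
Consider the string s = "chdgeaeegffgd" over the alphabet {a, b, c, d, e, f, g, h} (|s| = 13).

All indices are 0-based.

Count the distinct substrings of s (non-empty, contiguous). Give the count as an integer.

sorted suffixes:
  #0 SA[0]=5  'aeegffgd'
  #1 SA[1]=0  'chdgeaeegffgd'
  #2 SA[2]=12  'd'
  #3 SA[3]=2  'dgeaeegffgd'
  #4 SA[4]=4  'eaeegffgd'
  #5 SA[5]=6  'eegffgd'
  #6 SA[6]=7  'egffgd'
  #7 SA[7]=9  'ffgd'
  #8 SA[8]=10  'fgd'
  #9 SA[9]=11  'gd'
  #10 SA[10]=3  'geaeegffgd'
  #11 SA[11]=8  'gffgd'
  #12 SA[12]=1  'hdgeaeegffgd'

SA = [5, 0, 12, 2, 4, 6, 7, 9, 10, 11, 3, 8, 1]
[i] adj suffixes → lcp
  [1] 5/0 → 0 ('')
  [2] 0/12 → 0 ('')
  [3] 12/2 → 1 ('d')
  [4] 2/4 → 0 ('')
  [5] 4/6 → 1 ('e')
  [6] 6/7 → 1 ('e')
  [7] 7/9 → 0 ('')
  [8] 9/10 → 1 ('f')
  [9] 10/11 → 0 ('')
  [10] 11/3 → 1 ('g')
  [11] 3/8 → 1 ('g')
  [12] 8/1 → 0 ('')

n(n+1)/2 = 13·14/2 = 91
Σ LCP = 0 + 0 + 0 + 1 + 0 + 1 + 1 + 0 + 1 + 0 + 1 + 1 + 0 = 6
distinct = 91 − 6 = 85

85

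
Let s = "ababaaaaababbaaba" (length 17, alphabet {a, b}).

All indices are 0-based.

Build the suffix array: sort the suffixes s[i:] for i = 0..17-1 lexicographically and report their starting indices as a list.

sorted suffixes:
  #0 SA[0]=16  'a'
  #1 SA[1]=4  'aaaaababbaaba'
  #2 SA[2]=5  'aaaababbaaba'
  #3 SA[3]=6  'aaababbaaba'
  #4 SA[4]=13  'aaba'
  #5 SA[5]=7  'aababbaaba'
  #6 SA[6]=14  'aba'
  #7 SA[7]=2  'abaaaaababbaaba'
  #8 SA[8]=0  'ababaaaaababbaaba'
  #9 SA[9]=8  'ababbaaba'
  #10 SA[10]=10  'abbaaba'
  #11 SA[11]=15  'ba'
  #12 SA[12]=3  'baaaaababbaaba'
  #13 SA[13]=12  'baaba'
  #14 SA[14]=1  'babaaaaababbaaba'
  #15 SA[15]=9  'babbaaba'
  #16 SA[16]=11  'bbaaba'

[16, 4, 5, 6, 13, 7, 14, 2, 0, 8, 10, 15, 3, 12, 1, 9, 11]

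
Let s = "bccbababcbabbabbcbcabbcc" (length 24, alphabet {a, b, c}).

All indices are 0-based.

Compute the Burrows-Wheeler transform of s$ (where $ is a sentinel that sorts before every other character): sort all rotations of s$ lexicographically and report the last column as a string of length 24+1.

cbbbcbccbaaaacabb$cbcbbbb

rank  rotation                   last
    0  $bccbababcbabbabbcbcabbcc  c
    1  ababcbabbabbcbcabbcc$bccb  b
    2  abbabbcbcabbcc$bccbababcb  b
    3  abbcbcabbcc$bccbababcbabb  b
    4  abbcc$bccbababcbabbabbcbc  c
    5  abcbabbabbcbcabbcc$bccbab  b
    6  bababcbabbabbcbcabbcc$bcc  c
    7  babbabbcbcabbcc$bccbababc  c
    8  babbcbcabbcc$bccbababcbab  b
    9  babcbabbabbcbcabbcc$bccba  a
   10  bbabbcbcabbcc$bccbababcba  a
   11  bbcbcabbcc$bccbababcbabba  a
   12  bbcc$bccbababcbabbabbcbca  a
   13  bcabbcc$bccbababcbabbabbc  c
   14  bcbabbabbcbcabbcc$bccbaba  a
   15  bcbcabbcc$bccbababcbabbab  b
   16  bcc$bccbababcbabbabbcbcab  b
   17  bccbababcbabbabbcbcabbcc$  $
   18  c$bccbababcbabbabbcbcabbc  c
   19  cabbcc$bccbababcbabbabbcb  b
   20  cbababcbabbabbcbcabbcc$bc  c
   21  cbabbabbcbcabbcc$bccbabab  b
   22  cbcabbcc$bccbababcbabbabb  b
   23  cc$bccbababcbabbabbcbcabb  b
   24  ccbababcbabbabbcbcabbcc$b  b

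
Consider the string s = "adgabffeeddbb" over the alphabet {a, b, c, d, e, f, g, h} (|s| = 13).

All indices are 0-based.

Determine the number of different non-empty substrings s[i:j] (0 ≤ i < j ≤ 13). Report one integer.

84

sorted suffixes:
  #0 SA[0]=3  'abffeeddbb'
  #1 SA[1]=0  'adgabffeeddbb'
  #2 SA[2]=12  'b'
  #3 SA[3]=11  'bb'
  #4 SA[4]=4  'bffeeddbb'
  #5 SA[5]=10  'dbb'
  #6 SA[6]=9  'ddbb'
  #7 SA[7]=1  'dgabffeeddbb'
  #8 SA[8]=8  'eddbb'
  #9 SA[9]=7  'eeddbb'
  #10 SA[10]=6  'feeddbb'
  #11 SA[11]=5  'ffeeddbb'
  #12 SA[12]=2  'gabffeeddbb'

SA = [3, 0, 12, 11, 4, 10, 9, 1, 8, 7, 6, 5, 2]
[i] adj suffixes → lcp
  [1] 3/0 → 1 ('a')
  [2] 0/12 → 0 ('')
  [3] 12/11 → 1 ('b')
  [4] 11/4 → 1 ('b')
  [5] 4/10 → 0 ('')
  [6] 10/9 → 1 ('d')
  [7] 9/1 → 1 ('d')
  [8] 1/8 → 0 ('')
  [9] 8/7 → 1 ('e')
  [10] 7/6 → 0 ('')
  [11] 6/5 → 1 ('f')
  [12] 5/2 → 0 ('')

n(n+1)/2 = 13·14/2 = 91
Σ LCP = 0 + 1 + 0 + 1 + 1 + 0 + 1 + 1 + 0 + 1 + 0 + 1 + 0 = 7
distinct = 91 − 7 = 84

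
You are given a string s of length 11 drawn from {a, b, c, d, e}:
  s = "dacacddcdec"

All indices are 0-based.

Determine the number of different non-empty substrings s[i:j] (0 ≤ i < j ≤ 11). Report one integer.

57

rank→(start, suffix):
  0 → (1, 'acacddcdec')
  1 → (3, 'acddcdec')
  2 → (10, 'c')
  3 → (2, 'cacddcdec')
  4 → (4, 'cddcdec')
  5 → (7, 'cdec')
  6 → (0, 'dacacddcdec')
  7 → (6, 'dcdec')
  8 → (5, 'ddcdec')
  9 → (8, 'dec')
  10 → (9, 'ec')

SA = [1, 3, 10, 2, 4, 7, 0, 6, 5, 8, 9]
[i] adj suffixes → lcp
  [1] 1/3 → 2 ('ac')
  [2] 3/10 → 0 ('')
  [3] 10/2 → 1 ('c')
  [4] 2/4 → 1 ('c')
  [5] 4/7 → 2 ('cd')
  [6] 7/0 → 0 ('')
  [7] 0/6 → 1 ('d')
  [8] 6/5 → 1 ('d')
  [9] 5/8 → 1 ('d')
  [10] 8/9 → 0 ('')

n(n+1)/2 = 11·12/2 = 66
Σ LCP = 0 + 2 + 0 + 1 + 1 + 2 + 0 + 1 + 1 + 1 + 0 = 9
distinct = 66 − 9 = 57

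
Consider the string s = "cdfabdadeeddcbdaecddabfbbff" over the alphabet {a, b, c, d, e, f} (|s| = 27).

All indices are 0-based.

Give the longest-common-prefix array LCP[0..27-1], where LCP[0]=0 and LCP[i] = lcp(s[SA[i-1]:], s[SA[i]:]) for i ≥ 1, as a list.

rank | idx | suffix
   0 |   3 | abdadeeddcbdaecddabfbbff
   1 |  20 | abfbbff
   2 |   6 | adeeddcbdaecddabfbbff
   3 |  15 | aecddabfbbff
   4 |  23 | bbff
   5 |   4 | bdadeeddcbdaecddabfbbff
   6 |  13 | bdaecddabfbbff
   7 |  21 | bfbbff
   8 |  24 | bff
   9 |  12 | cbdaecddabfbbff
  10 |  17 | cddabfbbff
  11 |   0 | cdfabdadeeddcbdaecddabfbbff
  12 |  19 | dabfbbff
  13 |   5 | dadeeddcbdaecddabfbbff
  14 |  14 | daecddabfbbff
  15 |  11 | dcbdaecddabfbbff
  16 |  18 | ddabfbbff
  17 |  10 | ddcbdaecddabfbbff
  18 |   7 | deeddcbdaecddabfbbff
  19 |   1 | dfabdadeeddcbdaecddabfbbff
  20 |  16 | ecddabfbbff
  21 |   9 | eddcbdaecddabfbbff
  22 |   8 | eeddcbdaecddabfbbff
  23 |  26 | f
  24 |   2 | fabdadeeddcbdaecddabfbbff
  25 |  22 | fbbff
  26 |  25 | ff

SA = [3, 20, 6, 15, 23, 4, 13, 21, 24, 12, 17, 0, 19, 5, 14, 11, 18, 10, 7, 1, 16, 9, 8, 26, 2, 22, 25]
i: (SA[i-1],SA[i]) lcp shared
  1: (3,20) 2 'ab'
  2: (20,6) 1 'a'
  3: (6,15) 1 'a'
  4: (15,23) 0 ''
  5: (23,4) 1 'b'
  6: (4,13) 3 'bda'
  7: (13,21) 1 'b'
  8: (21,24) 2 'bf'
  9: (24,12) 0 ''
  10: (12,17) 1 'c'
  11: (17,0) 2 'cd'
  12: (0,19) 0 ''
  13: (19,5) 2 'da'
  14: (5,14) 2 'da'
  15: (14,11) 1 'd'
  16: (11,18) 1 'd'
  17: (18,10) 2 'dd'
  18: (10,7) 1 'd'
  19: (7,1) 1 'd'
  20: (1,16) 0 ''
  21: (16,9) 1 'e'
  22: (9,8) 1 'e'
  23: (8,26) 0 ''
  24: (26,2) 1 'f'
  25: (2,22) 1 'f'
  26: (22,25) 1 'f'

[0, 2, 1, 1, 0, 1, 3, 1, 2, 0, 1, 2, 0, 2, 2, 1, 1, 2, 1, 1, 0, 1, 1, 0, 1, 1, 1]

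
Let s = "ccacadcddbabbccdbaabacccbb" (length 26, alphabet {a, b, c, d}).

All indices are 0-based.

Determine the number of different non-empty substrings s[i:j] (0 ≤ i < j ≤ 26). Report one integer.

317

sorted suffixes:
  #0 SA[0]=17  'aabacccbb'
  #1 SA[1]=18  'abacccbb'
  #2 SA[2]=10  'abbccdbaabacccbb'
  #3 SA[3]=2  'acadcddbabbccdbaabacccbb'
  #4 SA[4]=20  'acccbb'
  #5 SA[5]=4  'adcddbabbccdbaabacccbb'
  #6 SA[6]=25  'b'
  #7 SA[7]=16  'baabacccbb'
  #8 SA[8]=9  'babbccdbaabacccbb'
  #9 SA[9]=19  'bacccbb'
  #10 SA[10]=24  'bb'
  #11 SA[11]=11  'bbccdbaabacccbb'
  #12 SA[12]=12  'bccdbaabacccbb'
  #13 SA[13]=1  'cacadcddbabbccdbaabacccbb'
  #14 SA[14]=3  'cadcddbabbccdbaabacccbb'
  #15 SA[15]=23  'cbb'
  #16 SA[16]=0  'ccacadcddbabbccdbaabacccbb'
  #17 SA[17]=22  'ccbb'
  #18 SA[18]=21  'cccbb'
  #19 SA[19]=13  'ccdbaabacccbb'
  #20 SA[20]=14  'cdbaabacccbb'
  #21 SA[21]=6  'cddbabbccdbaabacccbb'
  #22 SA[22]=15  'dbaabacccbb'
  #23 SA[23]=8  'dbabbccdbaabacccbb'
  #24 SA[24]=5  'dcddbabbccdbaabacccbb'
  #25 SA[25]=7  'ddbabbccdbaabacccbb'

SA = [17, 18, 10, 2, 20, 4, 25, 16, 9, 19, 24, 11, 12, 1, 3, 23, 0, 22, 21, 13, 14, 6, 15, 8, 5, 7]
rank  pair      lcp
   1  s[17:],s[18:]  1  'a'
   2  s[18:],s[10:]  2  'ab'
   3  s[10:],s[2:]  1  'a'
   4  s[2:],s[20:]  2  'ac'
   5  s[20:],s[4:]  1  'a'
   6  s[4:],s[25:]  0  ''
   7  s[25:],s[16:]  1  'b'
   8  s[16:],s[9:]  2  'ba'
   9  s[9:],s[19:]  2  'ba'
  10  s[19:],s[24:]  1  'b'
  11  s[24:],s[11:]  2  'bb'
  12  s[11:],s[12:]  1  'b'
  13  s[12:],s[1:]  0  ''
  14  s[1:],s[3:]  2  'ca'
  15  s[3:],s[23:]  1  'c'
  16  s[23:],s[0:]  1  'c'
  17  s[0:],s[22:]  2  'cc'
  18  s[22:],s[21:]  2  'cc'
  19  s[21:],s[13:]  2  'cc'
  20  s[13:],s[14:]  1  'c'
  21  s[14:],s[6:]  2  'cd'
  22  s[6:],s[15:]  0  ''
  23  s[15:],s[8:]  3  'dba'
  24  s[8:],s[5:]  1  'd'
  25  s[5:],s[7:]  1  'd'

n(n+1)/2 = 26·27/2 = 351
Σ LCP = 0 + 1 + 2 + 1 + 2 + 1 + 0 + 1 + 2 + 2 + 1 + 2 + 1 + 0 + 2 + 1 + 1 + 2 + 2 + 2 + 1 + 2 + 0 + 3 + 1 + 1 = 34
distinct = 351 − 34 = 317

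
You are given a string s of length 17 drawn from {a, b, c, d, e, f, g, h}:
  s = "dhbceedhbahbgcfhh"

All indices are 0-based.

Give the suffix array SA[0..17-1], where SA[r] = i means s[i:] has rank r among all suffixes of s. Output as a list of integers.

rank | idx | suffix
   0 |   9 | ahbgcfhh
   1 |   8 | bahbgcfhh
   2 |   2 | bceedhbahbgcfhh
   3 |  11 | bgcfhh
   4 |   3 | ceedhbahbgcfhh
   5 |  13 | cfhh
   6 |   6 | dhbahbgcfhh
   7 |   0 | dhbceedhbahbgcfhh
   8 |   5 | edhbahbgcfhh
   9 |   4 | eedhbahbgcfhh
  10 |  14 | fhh
  11 |  12 | gcfhh
  12 |  16 | h
  13 |   7 | hbahbgcfhh
  14 |   1 | hbceedhbahbgcfhh
  15 |  10 | hbgcfhh
  16 |  15 | hh

[9, 8, 2, 11, 3, 13, 6, 0, 5, 4, 14, 12, 16, 7, 1, 10, 15]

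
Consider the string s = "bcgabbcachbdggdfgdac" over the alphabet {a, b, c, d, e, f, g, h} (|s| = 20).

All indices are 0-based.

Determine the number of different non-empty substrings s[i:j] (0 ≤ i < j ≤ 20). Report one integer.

194

rank | idx | suffix
   0 |   3 | abbcachbdggdfgdac
   1 |  18 | ac
   2 |   7 | achbdggdfgdac
   3 |   4 | bbcachbdggdfgdac
   4 |   5 | bcachbdggdfgdac
   5 |   0 | bcgabbcachbdggdfgdac
   6 |  10 | bdggdfgdac
   7 |  19 | c
   8 |   6 | cachbdggdfgdac
   9 |   1 | cgabbcachbdggdfgdac
  10 |   8 | chbdggdfgdac
  11 |  17 | dac
  12 |  14 | dfgdac
  13 |  11 | dggdfgdac
  14 |  15 | fgdac
  15 |   2 | gabbcachbdggdfgdac
  16 |  16 | gdac
  17 |  13 | gdfgdac
  18 |  12 | ggdfgdac
  19 |   9 | hbdggdfgdac

SA = [3, 18, 7, 4, 5, 0, 10, 19, 6, 1, 8, 17, 14, 11, 15, 2, 16, 13, 12, 9]
rank  pair      lcp
   1  s[3:],s[18:]  1  'a'
   2  s[18:],s[7:]  2  'ac'
   3  s[7:],s[4:]  0  ''
   4  s[4:],s[5:]  1  'b'
   5  s[5:],s[0:]  2  'bc'
   6  s[0:],s[10:]  1  'b'
   7  s[10:],s[19:]  0  ''
   8  s[19:],s[6:]  1  'c'
   9  s[6:],s[1:]  1  'c'
  10  s[1:],s[8:]  1  'c'
  11  s[8:],s[17:]  0  ''
  12  s[17:],s[14:]  1  'd'
  13  s[14:],s[11:]  1  'd'
  14  s[11:],s[15:]  0  ''
  15  s[15:],s[2:]  0  ''
  16  s[2:],s[16:]  1  'g'
  17  s[16:],s[13:]  2  'gd'
  18  s[13:],s[12:]  1  'g'
  19  s[12:],s[9:]  0  ''

n(n+1)/2 = 20·21/2 = 210
Σ LCP = 0 + 1 + 2 + 0 + 1 + 2 + 1 + 0 + 1 + 1 + 1 + 0 + 1 + 1 + 0 + 0 + 1 + 2 + 1 + 0 = 16
distinct = 210 − 16 = 194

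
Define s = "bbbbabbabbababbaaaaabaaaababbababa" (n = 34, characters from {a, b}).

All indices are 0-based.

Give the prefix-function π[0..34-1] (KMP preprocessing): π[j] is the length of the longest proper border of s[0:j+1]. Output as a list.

[0, 1, 2, 3, 0, 1, 2, 0, 1, 2, 0, 1, 0, 1, 2, 0, 0, 0, 0, 0, 1, 0, 0, 0, 0, 1, 0, 1, 2, 0, 1, 0, 1, 0]

π[0] = 0
j=1 s[j]='b': π[1]=1 (border 'b')
j=2 s[j]='b': π[2]=2 (border 'bb')
j=3 s[j]='b': π[3]=3 (border 'bbb')
j=4 s[j]='a': k: 3→2→1→0; π[4]=0 (border '')
j=5 s[j]='b': π[5]=1 (border 'b')
j=6 s[j]='b': π[6]=2 (border 'bb')
j=7 s[j]='a': k: 2→1→0; π[7]=0 (border '')
j=8 s[j]='b': π[8]=1 (border 'b')
j=9 s[j]='b': π[9]=2 (border 'bb')
j=10 s[j]='a': k: 2→1→0; π[10]=0 (border '')
j=11 s[j]='b': π[11]=1 (border 'b')
j=12 s[j]='a': k: 1→0; π[12]=0 (border '')
j=13 s[j]='b': π[13]=1 (border 'b')
j=14 s[j]='b': π[14]=2 (border 'bb')
j=15 s[j]='a': k: 2→1→0; π[15]=0 (border '')
j=16 s[j]='a': π[16]=0 (border '')
j=17 s[j]='a': π[17]=0 (border '')
j=18 s[j]='a': π[18]=0 (border '')
j=19 s[j]='a': π[19]=0 (border '')
j=20 s[j]='b': π[20]=1 (border 'b')
j=21 s[j]='a': k: 1→0; π[21]=0 (border '')
j=22 s[j]='a': π[22]=0 (border '')
j=23 s[j]='a': π[23]=0 (border '')
j=24 s[j]='a': π[24]=0 (border '')
j=25 s[j]='b': π[25]=1 (border 'b')
j=26 s[j]='a': k: 1→0; π[26]=0 (border '')
j=27 s[j]='b': π[27]=1 (border 'b')
j=28 s[j]='b': π[28]=2 (border 'bb')
j=29 s[j]='a': k: 2→1→0; π[29]=0 (border '')
j=30 s[j]='b': π[30]=1 (border 'b')
j=31 s[j]='a': k: 1→0; π[31]=0 (border '')
j=32 s[j]='b': π[32]=1 (border 'b')
j=33 s[j]='a': k: 1→0; π[33]=0 (border '')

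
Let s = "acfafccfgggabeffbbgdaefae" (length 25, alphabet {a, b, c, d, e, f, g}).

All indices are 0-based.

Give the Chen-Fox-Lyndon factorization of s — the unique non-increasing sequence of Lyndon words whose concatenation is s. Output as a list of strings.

emit factor 1: 'acfafccfggg' (i=0, period=11)
emit factor 2: 'abeffbbgdaefae' (i=11, period=14)

["acfafccfggg", "abeffbbgdaefae"]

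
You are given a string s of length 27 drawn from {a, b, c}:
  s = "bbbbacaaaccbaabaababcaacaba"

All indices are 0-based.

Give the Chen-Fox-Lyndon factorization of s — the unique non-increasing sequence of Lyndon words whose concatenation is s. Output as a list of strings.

emit factor 1: 'b' (i=0, period=1)
emit factor 2: 'b' (i=1, period=1)
emit factor 3: 'b' (i=2, period=1)
emit factor 4: 'b' (i=3, period=1)
emit factor 5: 'ac' (i=4, period=2)
emit factor 6: 'aaaccbaabaababcaacab' (i=6, period=20)
emit factor 7: 'a' (i=26, period=1)

["b", "b", "b", "b", "ac", "aaaccbaabaababcaacab", "a"]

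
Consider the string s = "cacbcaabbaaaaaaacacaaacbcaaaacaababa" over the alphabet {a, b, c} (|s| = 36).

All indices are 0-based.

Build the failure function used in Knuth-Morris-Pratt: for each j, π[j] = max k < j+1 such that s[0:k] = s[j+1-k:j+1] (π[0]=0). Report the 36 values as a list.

π[0] = 0
j=1 s[j]='a': π[1]=0 (border '')
j=2 s[j]='c': π[2]=1 (border 'c')
j=3 s[j]='b': k: 1→0; π[3]=0 (border '')
j=4 s[j]='c': π[4]=1 (border 'c')
j=5 s[j]='a': π[5]=2 (border 'ca')
j=6 s[j]='a': k: 2→0; π[6]=0 (border '')
j=7 s[j]='b': π[7]=0 (border '')
j=8 s[j]='b': π[8]=0 (border '')
j=9 s[j]='a': π[9]=0 (border '')
j=10 s[j]='a': π[10]=0 (border '')
j=11 s[j]='a': π[11]=0 (border '')
j=12 s[j]='a': π[12]=0 (border '')
j=13 s[j]='a': π[13]=0 (border '')
j=14 s[j]='a': π[14]=0 (border '')
j=15 s[j]='a': π[15]=0 (border '')
j=16 s[j]='c': π[16]=1 (border 'c')
j=17 s[j]='a': π[17]=2 (border 'ca')
j=18 s[j]='c': π[18]=3 (border 'cac')
j=19 s[j]='a': k: 3→1; π[19]=2 (border 'ca')
j=20 s[j]='a': k: 2→0; π[20]=0 (border '')
j=21 s[j]='a': π[21]=0 (border '')
j=22 s[j]='c': π[22]=1 (border 'c')
j=23 s[j]='b': k: 1→0; π[23]=0 (border '')
j=24 s[j]='c': π[24]=1 (border 'c')
j=25 s[j]='a': π[25]=2 (border 'ca')
j=26 s[j]='a': k: 2→0; π[26]=0 (border '')
j=27 s[j]='a': π[27]=0 (border '')
j=28 s[j]='a': π[28]=0 (border '')
j=29 s[j]='c': π[29]=1 (border 'c')
j=30 s[j]='a': π[30]=2 (border 'ca')
j=31 s[j]='a': k: 2→0; π[31]=0 (border '')
j=32 s[j]='b': π[32]=0 (border '')
j=33 s[j]='a': π[33]=0 (border '')
j=34 s[j]='b': π[34]=0 (border '')
j=35 s[j]='a': π[35]=0 (border '')

[0, 0, 1, 0, 1, 2, 0, 0, 0, 0, 0, 0, 0, 0, 0, 0, 1, 2, 3, 2, 0, 0, 1, 0, 1, 2, 0, 0, 0, 1, 2, 0, 0, 0, 0, 0]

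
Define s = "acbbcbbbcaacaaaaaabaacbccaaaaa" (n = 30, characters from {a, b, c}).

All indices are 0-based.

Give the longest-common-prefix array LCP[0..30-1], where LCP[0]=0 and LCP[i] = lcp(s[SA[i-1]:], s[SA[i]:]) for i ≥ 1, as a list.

rank→(start, suffix):
  0 → (29, 'a')
  1 → (28, 'aa')
  2 → (27, 'aaa')
  3 → (26, 'aaaa')
  4 → (25, 'aaaaa')
  5 → (12, 'aaaaaabaacbccaaaaa')
  6 → (13, 'aaaaabaacbccaaaaa')
  7 → (14, 'aaaabaacbccaaaaa')
  8 → (15, 'aaabaacbccaaaaa')
  9 → (16, 'aabaacbccaaaaa')
  10 → (9, 'aacaaaaaabaacbccaaaaa')
  11 → (19, 'aacbccaaaaa')
  12 → (17, 'abaacbccaaaaa')
  13 → (10, 'acaaaaaabaacbccaaaaa')
  14 → (0, 'acbbcbbbcaacaaaaaabaacbccaaaaa')
  15 → (20, 'acbccaaaaa')
  16 → (18, 'baacbccaaaaa')
  17 → (5, 'bbbcaacaaaaaabaacbccaaaaa')
  18 → (6, 'bbcaacaaaaaabaacbccaaaaa')
  19 → (2, 'bbcbbbcaacaaaaaabaacbccaaaaa')
  20 → (7, 'bcaacaaaaaabaacbccaaaaa')
  21 → (3, 'bcbbbcaacaaaaaabaacbccaaaaa')
  22 → (22, 'bccaaaaa')
  23 → (24, 'caaaaa')
  24 → (11, 'caaaaaabaacbccaaaaa')
  25 → (8, 'caacaaaaaabaacbccaaaaa')
  26 → (4, 'cbbbcaacaaaaaabaacbccaaaaa')
  27 → (1, 'cbbcbbbcaacaaaaaabaacbccaaaaa')
  28 → (21, 'cbccaaaaa')
  29 → (23, 'ccaaaaa')

SA = [29, 28, 27, 26, 25, 12, 13, 14, 15, 16, 9, 19, 17, 10, 0, 20, 18, 5, 6, 2, 7, 3, 22, 24, 11, 8, 4, 1, 21, 23]
i: (SA[i-1],SA[i]) lcp shared
  1: (29,28) 1 'a'
  2: (28,27) 2 'aa'
  3: (27,26) 3 'aaa'
  4: (26,25) 4 'aaaa'
  5: (25,12) 5 'aaaaa'
  6: (12,13) 5 'aaaaa'
  7: (13,14) 4 'aaaa'
  8: (14,15) 3 'aaa'
  9: (15,16) 2 'aa'
  10: (16,9) 2 'aa'
  11: (9,19) 3 'aac'
  12: (19,17) 1 'a'
  13: (17,10) 1 'a'
  14: (10,0) 2 'ac'
  15: (0,20) 3 'acb'
  16: (20,18) 0 ''
  17: (18,5) 1 'b'
  18: (5,6) 2 'bb'
  19: (6,2) 3 'bbc'
  20: (2,7) 1 'b'
  21: (7,3) 2 'bc'
  22: (3,22) 2 'bc'
  23: (22,24) 0 ''
  24: (24,11) 6 'caaaaa'
  25: (11,8) 3 'caa'
  26: (8,4) 1 'c'
  27: (4,1) 3 'cbb'
  28: (1,21) 2 'cb'
  29: (21,23) 1 'c'

[0, 1, 2, 3, 4, 5, 5, 4, 3, 2, 2, 3, 1, 1, 2, 3, 0, 1, 2, 3, 1, 2, 2, 0, 6, 3, 1, 3, 2, 1]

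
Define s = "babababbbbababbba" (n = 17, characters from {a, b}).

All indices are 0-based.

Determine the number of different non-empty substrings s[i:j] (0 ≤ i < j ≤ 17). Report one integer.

rank→(start, suffix):
  0 → (16, 'a')
  1 → (1, 'abababbbbababbba')
  2 → (10, 'ababbba')
  3 → (3, 'ababbbbababbba')
  4 → (12, 'abbba')
  5 → (5, 'abbbbababbba')
  6 → (15, 'ba')
  7 → (0, 'babababbbbababbba')
  8 → (9, 'bababbba')
  9 → (2, 'bababbbbababbba')
  10 → (11, 'babbba')
  11 → (4, 'babbbbababbba')
  12 → (14, 'bba')
  13 → (8, 'bbababbba')
  14 → (13, 'bbba')
  15 → (7, 'bbbababbba')
  16 → (6, 'bbbbababbba')

SA = [16, 1, 10, 3, 12, 5, 15, 0, 9, 2, 11, 4, 14, 8, 13, 7, 6]
rank  pair      lcp
   1  s[16:],s[1:]  1  'a'
   2  s[1:],s[10:]  4  'abab'
   3  s[10:],s[3:]  6  'ababbb'
   4  s[3:],s[12:]  2  'ab'
   5  s[12:],s[5:]  4  'abbb'
   6  s[5:],s[15:]  0  ''
   7  s[15:],s[0:]  2  'ba'
   8  s[0:],s[9:]  5  'babab'
   9  s[9:],s[2:]  7  'bababbb'
  10  s[2:],s[11:]  3  'bab'
  11  s[11:],s[4:]  5  'babbb'
  12  s[4:],s[14:]  1  'b'
  13  s[14:],s[8:]  3  'bba'
  14  s[8:],s[13:]  2  'bb'
  15  s[13:],s[7:]  4  'bbba'
  16  s[7:],s[6:]  3  'bbb'

n(n+1)/2 = 17·18/2 = 153
Σ LCP = 0 + 1 + 4 + 6 + 2 + 4 + 0 + 2 + 5 + 7 + 3 + 5 + 1 + 3 + 2 + 4 + 3 = 52
distinct = 153 − 52 = 101

101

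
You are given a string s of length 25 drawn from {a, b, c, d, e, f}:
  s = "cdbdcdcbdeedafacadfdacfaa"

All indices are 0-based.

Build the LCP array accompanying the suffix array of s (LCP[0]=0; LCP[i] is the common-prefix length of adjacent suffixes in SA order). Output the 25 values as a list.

rank→(start, suffix):
  0 → (24, 'a')
  1 → (23, 'aa')
  2 → (14, 'acadfdacfaa')
  3 → (20, 'acfaa')
  4 → (16, 'adfdacfaa')
  5 → (12, 'afacadfdacfaa')
  6 → (2, 'bdcdcbdeedafacadfdacfaa')
  7 → (7, 'bdeedafacadfdacfaa')
  8 → (15, 'cadfdacfaa')
  9 → (6, 'cbdeedafacadfdacfaa')
  10 → (0, 'cdbdcdcbdeedafacadfdacfaa')
  11 → (4, 'cdcbdeedafacadfdacfaa')
  12 → (21, 'cfaa')
  13 → (19, 'dacfaa')
  14 → (11, 'dafacadfdacfaa')
  15 → (1, 'dbdcdcbdeedafacadfdacfaa')
  16 → (5, 'dcbdeedafacadfdacfaa')
  17 → (3, 'dcdcbdeedafacadfdacfaa')
  18 → (8, 'deedafacadfdacfaa')
  19 → (17, 'dfdacfaa')
  20 → (10, 'edafacadfdacfaa')
  21 → (9, 'eedafacadfdacfaa')
  22 → (22, 'faa')
  23 → (13, 'facadfdacfaa')
  24 → (18, 'fdacfaa')

SA = [24, 23, 14, 20, 16, 12, 2, 7, 15, 6, 0, 4, 21, 19, 11, 1, 5, 3, 8, 17, 10, 9, 22, 13, 18]
rank  pair      lcp
   1  s[24:],s[23:]  1  'a'
   2  s[23:],s[14:]  1  'a'
   3  s[14:],s[20:]  2  'ac'
   4  s[20:],s[16:]  1  'a'
   5  s[16:],s[12:]  1  'a'
   6  s[12:],s[2:]  0  ''
   7  s[2:],s[7:]  2  'bd'
   8  s[7:],s[15:]  0  ''
   9  s[15:],s[6:]  1  'c'
  10  s[6:],s[0:]  1  'c'
  11  s[0:],s[4:]  2  'cd'
  12  s[4:],s[21:]  1  'c'
  13  s[21:],s[19:]  0  ''
  14  s[19:],s[11:]  2  'da'
  15  s[11:],s[1:]  1  'd'
  16  s[1:],s[5:]  1  'd'
  17  s[5:],s[3:]  2  'dc'
  18  s[3:],s[8:]  1  'd'
  19  s[8:],s[17:]  1  'd'
  20  s[17:],s[10:]  0  ''
  21  s[10:],s[9:]  1  'e'
  22  s[9:],s[22:]  0  ''
  23  s[22:],s[13:]  2  'fa'
  24  s[13:],s[18:]  1  'f'

[0, 1, 1, 2, 1, 1, 0, 2, 0, 1, 1, 2, 1, 0, 2, 1, 1, 2, 1, 1, 0, 1, 0, 2, 1]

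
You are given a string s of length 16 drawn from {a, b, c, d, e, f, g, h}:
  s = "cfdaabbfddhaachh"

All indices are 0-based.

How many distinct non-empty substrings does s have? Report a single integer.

rank | idx | suffix
   0 |   3 | aabbfddhaachh
   1 |  11 | aachh
   2 |   4 | abbfddhaachh
   3 |  12 | achh
   4 |   5 | bbfddhaachh
   5 |   6 | bfddhaachh
   6 |   0 | cfdaabbfddhaachh
   7 |  13 | chh
   8 |   2 | daabbfddhaachh
   9 |   8 | ddhaachh
  10 |   9 | dhaachh
  11 |   1 | fdaabbfddhaachh
  12 |   7 | fddhaachh
  13 |  15 | h
  14 |  10 | haachh
  15 |  14 | hh

SA = [3, 11, 4, 12, 5, 6, 0, 13, 2, 8, 9, 1, 7, 15, 10, 14]
i: (SA[i-1],SA[i]) lcp shared
  1: (3,11) 2 'aa'
  2: (11,4) 1 'a'
  3: (4,12) 1 'a'
  4: (12,5) 0 ''
  5: (5,6) 1 'b'
  6: (6,0) 0 ''
  7: (0,13) 1 'c'
  8: (13,2) 0 ''
  9: (2,8) 1 'd'
  10: (8,9) 1 'd'
  11: (9,1) 0 ''
  12: (1,7) 2 'fd'
  13: (7,15) 0 ''
  14: (15,10) 1 'h'
  15: (10,14) 1 'h'

n(n+1)/2 = 16·17/2 = 136
Σ LCP = 0 + 2 + 1 + 1 + 0 + 1 + 0 + 1 + 0 + 1 + 1 + 0 + 2 + 0 + 1 + 1 = 12
distinct = 136 − 12 = 124

124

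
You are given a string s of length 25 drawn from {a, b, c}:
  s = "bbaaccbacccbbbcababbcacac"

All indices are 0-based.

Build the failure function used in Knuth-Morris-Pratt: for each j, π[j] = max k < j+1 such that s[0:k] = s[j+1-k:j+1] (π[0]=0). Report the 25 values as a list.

π[0] = 0
j=1 s[j]='b': π[1]=1 (border 'b')
j=2 s[j]='a': k: 1→0; π[2]=0 (border '')
j=3 s[j]='a': π[3]=0 (border '')
j=4 s[j]='c': π[4]=0 (border '')
j=5 s[j]='c': π[5]=0 (border '')
j=6 s[j]='b': π[6]=1 (border 'b')
j=7 s[j]='a': k: 1→0; π[7]=0 (border '')
j=8 s[j]='c': π[8]=0 (border '')
j=9 s[j]='c': π[9]=0 (border '')
j=10 s[j]='c': π[10]=0 (border '')
j=11 s[j]='b': π[11]=1 (border 'b')
j=12 s[j]='b': π[12]=2 (border 'bb')
j=13 s[j]='b': k: 2→1; π[13]=2 (border 'bb')
j=14 s[j]='c': k: 2→1→0; π[14]=0 (border '')
j=15 s[j]='a': π[15]=0 (border '')
j=16 s[j]='b': π[16]=1 (border 'b')
j=17 s[j]='a': k: 1→0; π[17]=0 (border '')
j=18 s[j]='b': π[18]=1 (border 'b')
j=19 s[j]='b': π[19]=2 (border 'bb')
j=20 s[j]='c': k: 2→1→0; π[20]=0 (border '')
j=21 s[j]='a': π[21]=0 (border '')
j=22 s[j]='c': π[22]=0 (border '')
j=23 s[j]='a': π[23]=0 (border '')
j=24 s[j]='c': π[24]=0 (border '')

[0, 1, 0, 0, 0, 0, 1, 0, 0, 0, 0, 1, 2, 2, 0, 0, 1, 0, 1, 2, 0, 0, 0, 0, 0]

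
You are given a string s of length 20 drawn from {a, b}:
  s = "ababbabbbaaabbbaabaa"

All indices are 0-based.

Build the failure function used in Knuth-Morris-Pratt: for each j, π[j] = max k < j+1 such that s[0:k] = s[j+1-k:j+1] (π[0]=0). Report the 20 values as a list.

π[0] = 0
j=1 s[j]='b': π[1]=0 (border '')
j=2 s[j]='a': π[2]=1 (border 'a')
j=3 s[j]='b': π[3]=2 (border 'ab')
j=4 s[j]='b': k: 2→0; π[4]=0 (border '')
j=5 s[j]='a': π[5]=1 (border 'a')
j=6 s[j]='b': π[6]=2 (border 'ab')
j=7 s[j]='b': k: 2→0; π[7]=0 (border '')
j=8 s[j]='b': π[8]=0 (border '')
j=9 s[j]='a': π[9]=1 (border 'a')
j=10 s[j]='a': k: 1→0; π[10]=1 (border 'a')
j=11 s[j]='a': k: 1→0; π[11]=1 (border 'a')
j=12 s[j]='b': π[12]=2 (border 'ab')
j=13 s[j]='b': k: 2→0; π[13]=0 (border '')
j=14 s[j]='b': π[14]=0 (border '')
j=15 s[j]='a': π[15]=1 (border 'a')
j=16 s[j]='a': k: 1→0; π[16]=1 (border 'a')
j=17 s[j]='b': π[17]=2 (border 'ab')
j=18 s[j]='a': π[18]=3 (border 'aba')
j=19 s[j]='a': k: 3→1→0; π[19]=1 (border 'a')

[0, 0, 1, 2, 0, 1, 2, 0, 0, 1, 1, 1, 2, 0, 0, 1, 1, 2, 3, 1]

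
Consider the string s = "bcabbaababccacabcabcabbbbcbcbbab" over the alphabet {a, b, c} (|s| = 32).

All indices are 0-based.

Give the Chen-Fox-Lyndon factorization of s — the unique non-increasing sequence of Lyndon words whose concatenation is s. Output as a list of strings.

emit factor 1: 'bc' (i=0, period=2)
emit factor 2: 'abb' (i=2, period=3)
emit factor 3: 'aababccacabcabcabbbbcbcbbab' (i=5, period=27)

["bc", "abb", "aababccacabcabcabbbbcbcbbab"]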